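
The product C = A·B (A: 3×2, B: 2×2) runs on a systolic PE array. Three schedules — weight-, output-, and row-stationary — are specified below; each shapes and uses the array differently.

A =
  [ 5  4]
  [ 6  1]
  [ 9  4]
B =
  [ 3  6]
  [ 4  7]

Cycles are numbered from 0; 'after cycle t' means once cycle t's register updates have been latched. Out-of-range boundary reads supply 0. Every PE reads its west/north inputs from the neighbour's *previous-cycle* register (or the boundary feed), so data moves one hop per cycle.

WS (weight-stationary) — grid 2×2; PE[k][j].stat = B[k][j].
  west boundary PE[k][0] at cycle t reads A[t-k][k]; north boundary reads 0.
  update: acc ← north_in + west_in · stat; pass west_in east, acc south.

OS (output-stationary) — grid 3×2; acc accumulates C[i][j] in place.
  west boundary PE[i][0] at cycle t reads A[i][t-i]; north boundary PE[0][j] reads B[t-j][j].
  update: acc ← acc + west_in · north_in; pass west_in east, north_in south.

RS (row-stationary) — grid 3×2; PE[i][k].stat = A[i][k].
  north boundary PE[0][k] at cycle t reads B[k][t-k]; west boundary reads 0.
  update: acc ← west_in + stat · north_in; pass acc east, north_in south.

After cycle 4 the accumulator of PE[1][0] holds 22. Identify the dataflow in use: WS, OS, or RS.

dataflow = OS

Under WS (2×2), PE[1][0]:
  0: (1,0).acc=0  regs=<0,0>
  1: (1,0).acc=31  regs=<4,31>
  2: (1,0).acc=22  regs=<1,22>
  3: (1,0).acc=43  regs=<4,43>
  4: (1,0).acc=0  regs=<0,0>
Under OS (3×2), PE[1][0]:
  0: (1,0).acc=0  regs=<0,0>
  1: (1,0).acc=18  regs=<6,3>
  2: (1,0).acc=22  regs=<1,4>
  3: (1,0).acc=22  regs=<0,0>
  4: (1,0).acc=22  regs=<0,0>
Under RS (3×2), PE[1][0]:
  0: (1,0).acc=0  regs=<0,0>
  1: (1,0).acc=18  regs=<18,3>
  2: (1,0).acc=36  regs=<36,6>
  3: (1,0).acc=0  regs=<0,0>
  4: (1,0).acc=0  regs=<0,0>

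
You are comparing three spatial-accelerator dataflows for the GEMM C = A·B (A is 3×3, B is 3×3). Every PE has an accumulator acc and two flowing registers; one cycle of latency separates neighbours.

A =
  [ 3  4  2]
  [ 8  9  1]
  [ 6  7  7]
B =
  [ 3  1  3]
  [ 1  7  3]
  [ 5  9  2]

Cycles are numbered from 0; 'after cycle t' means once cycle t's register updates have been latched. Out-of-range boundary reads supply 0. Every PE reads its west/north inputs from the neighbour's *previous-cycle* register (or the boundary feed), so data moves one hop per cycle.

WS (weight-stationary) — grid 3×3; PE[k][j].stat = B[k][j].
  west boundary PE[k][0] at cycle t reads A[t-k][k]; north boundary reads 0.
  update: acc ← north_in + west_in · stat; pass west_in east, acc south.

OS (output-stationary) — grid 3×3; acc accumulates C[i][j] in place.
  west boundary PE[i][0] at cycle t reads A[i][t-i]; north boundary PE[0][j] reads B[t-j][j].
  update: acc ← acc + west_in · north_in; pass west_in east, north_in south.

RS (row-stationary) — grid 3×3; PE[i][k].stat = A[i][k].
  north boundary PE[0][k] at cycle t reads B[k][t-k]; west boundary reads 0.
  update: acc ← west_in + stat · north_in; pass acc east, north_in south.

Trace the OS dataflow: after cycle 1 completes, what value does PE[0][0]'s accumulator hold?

PE[0][0].acc = 13

OS 3×3: PE[0][0] cycle-by-cycle (with neighbour feeds):
  @0  [0,0]  acc 9  |  →3  ↓3
  @1  [0,0]  acc 13  |  →4  ↓1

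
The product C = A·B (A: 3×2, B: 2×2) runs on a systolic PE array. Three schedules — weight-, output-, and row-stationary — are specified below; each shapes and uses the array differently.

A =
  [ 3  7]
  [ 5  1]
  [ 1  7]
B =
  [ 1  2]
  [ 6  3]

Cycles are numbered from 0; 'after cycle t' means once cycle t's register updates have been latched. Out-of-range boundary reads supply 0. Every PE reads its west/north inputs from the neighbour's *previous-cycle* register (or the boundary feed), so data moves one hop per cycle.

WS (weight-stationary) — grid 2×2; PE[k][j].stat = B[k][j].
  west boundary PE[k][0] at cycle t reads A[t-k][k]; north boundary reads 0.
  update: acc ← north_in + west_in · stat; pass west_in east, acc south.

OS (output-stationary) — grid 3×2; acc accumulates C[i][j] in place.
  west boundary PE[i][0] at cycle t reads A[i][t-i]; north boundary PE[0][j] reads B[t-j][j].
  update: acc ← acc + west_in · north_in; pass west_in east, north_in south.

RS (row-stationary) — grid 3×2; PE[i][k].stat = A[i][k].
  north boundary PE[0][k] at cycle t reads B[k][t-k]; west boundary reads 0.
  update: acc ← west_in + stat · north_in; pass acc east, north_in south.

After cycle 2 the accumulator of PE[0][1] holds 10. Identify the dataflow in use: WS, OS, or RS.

WS (2×2 grid), PE[0][1]:
  step 0 · PE0,1: acc=0; fwd→0 fwd↓0
  step 1 · PE0,1: acc=6; fwd→3 fwd↓6
  step 2 · PE0,1: acc=10; fwd→5 fwd↓10
OS (3×2 grid), PE[0][1]:
  step 0 · PE0,1: acc=0; fwd→0 fwd↓0
  step 1 · PE0,1: acc=6; fwd→3 fwd↓2
  step 2 · PE0,1: acc=27; fwd→7 fwd↓3
RS (3×2 grid), PE[0][1]:
  step 0 · PE0,1: acc=0; fwd→0 fwd↓0
  step 1 · PE0,1: acc=45; fwd→45 fwd↓6
  step 2 · PE0,1: acc=27; fwd→27 fwd↓3

dataflow = WS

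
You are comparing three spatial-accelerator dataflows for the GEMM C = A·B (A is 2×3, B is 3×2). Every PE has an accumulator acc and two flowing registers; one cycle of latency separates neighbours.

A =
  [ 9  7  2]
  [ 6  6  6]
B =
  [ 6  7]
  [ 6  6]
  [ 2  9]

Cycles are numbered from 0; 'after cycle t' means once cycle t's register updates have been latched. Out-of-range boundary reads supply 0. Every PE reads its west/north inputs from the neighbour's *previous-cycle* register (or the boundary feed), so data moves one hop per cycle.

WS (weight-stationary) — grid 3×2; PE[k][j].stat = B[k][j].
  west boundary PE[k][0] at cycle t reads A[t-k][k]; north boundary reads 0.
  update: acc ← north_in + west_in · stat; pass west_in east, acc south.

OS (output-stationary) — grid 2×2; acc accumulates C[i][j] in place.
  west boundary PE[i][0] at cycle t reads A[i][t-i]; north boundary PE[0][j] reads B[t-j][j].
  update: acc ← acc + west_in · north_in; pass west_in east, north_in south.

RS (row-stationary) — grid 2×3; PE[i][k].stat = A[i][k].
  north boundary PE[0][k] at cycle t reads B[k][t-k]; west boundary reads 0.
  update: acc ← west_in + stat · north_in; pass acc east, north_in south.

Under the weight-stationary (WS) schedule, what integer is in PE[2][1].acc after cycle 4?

WS 3×2: PE[2][1] cycle-by-cycle (with neighbour feeds):
  after 0 — PE[1][1] acc=0, pass-E 0, pass-S 0
  after 0 — PE[2][0] acc=0, pass-E 0, pass-S 0
  after 0 — PE[2][1] acc=0, pass-E 0, pass-S 0
  after 1 — PE[1][1] acc=0, pass-E 0, pass-S 0
  after 1 — PE[2][0] acc=0, pass-E 0, pass-S 0
  after 1 — PE[2][1] acc=0, pass-E 0, pass-S 0
  after 2 — PE[1][1] acc=105, pass-E 7, pass-S 105
  after 2 — PE[2][0] acc=100, pass-E 2, pass-S 100
  after 2 — PE[2][1] acc=0, pass-E 0, pass-S 0
  after 3 — PE[1][1] acc=78, pass-E 6, pass-S 78
  after 3 — PE[2][0] acc=84, pass-E 6, pass-S 84
  after 3 — PE[2][1] acc=123, pass-E 2, pass-S 123
  after 4 — PE[1][1] acc=0, pass-E 0, pass-S 0
  after 4 — PE[2][0] acc=0, pass-E 0, pass-S 0
  after 4 — PE[2][1] acc=132, pass-E 6, pass-S 132

PE[2][1].acc = 132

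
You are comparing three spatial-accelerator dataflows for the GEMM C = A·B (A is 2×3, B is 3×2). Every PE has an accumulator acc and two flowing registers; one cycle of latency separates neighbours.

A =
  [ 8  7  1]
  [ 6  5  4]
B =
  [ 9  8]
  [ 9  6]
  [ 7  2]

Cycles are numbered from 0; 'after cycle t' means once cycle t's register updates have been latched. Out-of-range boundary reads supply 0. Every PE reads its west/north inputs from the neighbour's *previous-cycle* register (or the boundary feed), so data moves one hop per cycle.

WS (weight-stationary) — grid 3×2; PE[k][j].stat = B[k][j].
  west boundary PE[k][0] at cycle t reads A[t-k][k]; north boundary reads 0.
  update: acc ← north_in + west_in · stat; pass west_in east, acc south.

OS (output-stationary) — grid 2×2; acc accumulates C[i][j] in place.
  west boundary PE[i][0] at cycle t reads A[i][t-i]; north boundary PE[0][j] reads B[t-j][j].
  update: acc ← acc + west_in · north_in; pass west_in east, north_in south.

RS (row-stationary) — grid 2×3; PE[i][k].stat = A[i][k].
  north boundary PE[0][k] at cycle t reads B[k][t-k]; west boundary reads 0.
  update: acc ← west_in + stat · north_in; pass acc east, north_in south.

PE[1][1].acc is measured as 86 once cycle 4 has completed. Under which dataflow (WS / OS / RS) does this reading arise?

dataflow = OS

WS [3×2] PE[1][1] across cycles:
  t=0 PE[1][1]: acc=0 h=0 v=0
  t=1 PE[1][1]: acc=0 h=0 v=0
  t=2 PE[1][1]: acc=106 h=7 v=106
  t=3 PE[1][1]: acc=78 h=5 v=78
  t=4 PE[1][1]: acc=0 h=0 v=0
OS [2×2] PE[1][1] across cycles:
  t=0 PE[1][1]: acc=0 h=0 v=0
  t=1 PE[1][1]: acc=0 h=0 v=0
  t=2 PE[1][1]: acc=48 h=6 v=8
  t=3 PE[1][1]: acc=78 h=5 v=6
  t=4 PE[1][1]: acc=86 h=4 v=2
RS [2×3] PE[1][1] across cycles:
  t=0 PE[1][1]: acc=0 h=0 v=0
  t=1 PE[1][1]: acc=0 h=0 v=0
  t=2 PE[1][1]: acc=99 h=99 v=9
  t=3 PE[1][1]: acc=78 h=78 v=6
  t=4 PE[1][1]: acc=0 h=0 v=0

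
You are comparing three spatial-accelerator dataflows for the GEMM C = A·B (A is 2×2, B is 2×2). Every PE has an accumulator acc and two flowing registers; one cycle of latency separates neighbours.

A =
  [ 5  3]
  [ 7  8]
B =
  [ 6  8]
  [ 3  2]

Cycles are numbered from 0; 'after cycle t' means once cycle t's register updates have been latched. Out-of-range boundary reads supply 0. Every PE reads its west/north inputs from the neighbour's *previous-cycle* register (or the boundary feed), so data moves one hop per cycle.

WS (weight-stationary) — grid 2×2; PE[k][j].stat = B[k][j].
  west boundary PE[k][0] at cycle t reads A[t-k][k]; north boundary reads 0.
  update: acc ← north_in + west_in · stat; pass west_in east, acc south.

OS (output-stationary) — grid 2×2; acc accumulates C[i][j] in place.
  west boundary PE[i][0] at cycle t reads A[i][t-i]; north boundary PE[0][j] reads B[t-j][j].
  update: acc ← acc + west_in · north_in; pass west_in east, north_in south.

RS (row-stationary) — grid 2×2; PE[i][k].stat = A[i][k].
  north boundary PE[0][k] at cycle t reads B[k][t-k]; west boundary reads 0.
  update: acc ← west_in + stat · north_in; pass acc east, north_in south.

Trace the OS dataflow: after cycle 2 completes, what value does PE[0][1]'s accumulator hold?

OS on a 2×2 grid — tracing PE[0][1] and its feeders:
  t=0 PE[0][0]: acc=30 h=5 v=6
  t=0 PE[0][1]: acc=0 h=0 v=0
  t=1 PE[0][0]: acc=39 h=3 v=3
  t=1 PE[0][1]: acc=40 h=5 v=8
  t=2 PE[0][0]: acc=39 h=0 v=0
  t=2 PE[0][1]: acc=46 h=3 v=2

PE[0][1].acc = 46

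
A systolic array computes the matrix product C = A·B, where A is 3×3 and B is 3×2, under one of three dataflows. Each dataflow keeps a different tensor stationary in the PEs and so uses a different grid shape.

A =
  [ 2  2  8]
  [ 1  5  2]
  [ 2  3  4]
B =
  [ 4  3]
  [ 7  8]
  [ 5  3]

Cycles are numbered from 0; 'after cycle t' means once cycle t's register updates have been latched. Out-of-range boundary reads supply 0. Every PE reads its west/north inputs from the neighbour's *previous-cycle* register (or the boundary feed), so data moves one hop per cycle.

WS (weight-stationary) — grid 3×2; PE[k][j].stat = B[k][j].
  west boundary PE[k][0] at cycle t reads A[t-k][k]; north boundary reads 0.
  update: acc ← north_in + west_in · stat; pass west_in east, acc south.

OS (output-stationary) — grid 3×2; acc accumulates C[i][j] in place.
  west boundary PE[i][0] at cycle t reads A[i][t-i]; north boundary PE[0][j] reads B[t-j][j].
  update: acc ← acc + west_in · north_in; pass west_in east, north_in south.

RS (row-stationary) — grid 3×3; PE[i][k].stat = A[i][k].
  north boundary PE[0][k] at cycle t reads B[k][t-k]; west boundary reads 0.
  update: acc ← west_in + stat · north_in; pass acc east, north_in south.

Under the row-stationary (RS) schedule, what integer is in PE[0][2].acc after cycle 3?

RS on a 3×3 grid — tracing PE[0][2] and its feeders:
  step 0 · PE0,1: acc=0; fwd→0 fwd↓0
  step 0 · PE0,2: acc=0; fwd→0 fwd↓0
  step 1 · PE0,1: acc=22; fwd→22 fwd↓7
  step 1 · PE0,2: acc=0; fwd→0 fwd↓0
  step 2 · PE0,1: acc=22; fwd→22 fwd↓8
  step 2 · PE0,2: acc=62; fwd→62 fwd↓5
  step 3 · PE0,1: acc=0; fwd→0 fwd↓0
  step 3 · PE0,2: acc=46; fwd→46 fwd↓3

PE[0][2].acc = 46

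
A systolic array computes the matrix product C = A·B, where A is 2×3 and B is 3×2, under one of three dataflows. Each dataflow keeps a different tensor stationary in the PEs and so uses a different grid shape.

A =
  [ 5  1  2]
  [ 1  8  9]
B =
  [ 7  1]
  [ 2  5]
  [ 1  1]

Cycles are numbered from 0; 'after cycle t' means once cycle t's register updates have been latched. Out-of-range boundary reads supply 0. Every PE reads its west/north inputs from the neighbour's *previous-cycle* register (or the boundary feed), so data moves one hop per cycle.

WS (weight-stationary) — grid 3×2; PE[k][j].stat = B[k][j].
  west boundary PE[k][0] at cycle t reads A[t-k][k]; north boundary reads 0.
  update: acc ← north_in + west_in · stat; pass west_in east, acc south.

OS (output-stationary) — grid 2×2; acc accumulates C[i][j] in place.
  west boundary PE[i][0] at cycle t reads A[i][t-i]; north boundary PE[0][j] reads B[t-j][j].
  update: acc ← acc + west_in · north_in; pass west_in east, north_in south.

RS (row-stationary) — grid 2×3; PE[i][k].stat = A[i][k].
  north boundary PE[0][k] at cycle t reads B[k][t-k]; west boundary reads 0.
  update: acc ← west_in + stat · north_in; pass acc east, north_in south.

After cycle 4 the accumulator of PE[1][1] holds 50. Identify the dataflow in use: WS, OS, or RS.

WS (3×2 grid), PE[1][1]:
  step 0 · PE1,1: acc=0; fwd→0 fwd↓0
  step 1 · PE1,1: acc=0; fwd→0 fwd↓0
  step 2 · PE1,1: acc=10; fwd→1 fwd↓10
  step 3 · PE1,1: acc=41; fwd→8 fwd↓41
  step 4 · PE1,1: acc=0; fwd→0 fwd↓0
OS (2×2 grid), PE[1][1]:
  step 0 · PE1,1: acc=0; fwd→0 fwd↓0
  step 1 · PE1,1: acc=0; fwd→0 fwd↓0
  step 2 · PE1,1: acc=1; fwd→1 fwd↓1
  step 3 · PE1,1: acc=41; fwd→8 fwd↓5
  step 4 · PE1,1: acc=50; fwd→9 fwd↓1
RS (2×3 grid), PE[1][1]:
  step 0 · PE1,1: acc=0; fwd→0 fwd↓0
  step 1 · PE1,1: acc=0; fwd→0 fwd↓0
  step 2 · PE1,1: acc=23; fwd→23 fwd↓2
  step 3 · PE1,1: acc=41; fwd→41 fwd↓5
  step 4 · PE1,1: acc=0; fwd→0 fwd↓0

dataflow = OS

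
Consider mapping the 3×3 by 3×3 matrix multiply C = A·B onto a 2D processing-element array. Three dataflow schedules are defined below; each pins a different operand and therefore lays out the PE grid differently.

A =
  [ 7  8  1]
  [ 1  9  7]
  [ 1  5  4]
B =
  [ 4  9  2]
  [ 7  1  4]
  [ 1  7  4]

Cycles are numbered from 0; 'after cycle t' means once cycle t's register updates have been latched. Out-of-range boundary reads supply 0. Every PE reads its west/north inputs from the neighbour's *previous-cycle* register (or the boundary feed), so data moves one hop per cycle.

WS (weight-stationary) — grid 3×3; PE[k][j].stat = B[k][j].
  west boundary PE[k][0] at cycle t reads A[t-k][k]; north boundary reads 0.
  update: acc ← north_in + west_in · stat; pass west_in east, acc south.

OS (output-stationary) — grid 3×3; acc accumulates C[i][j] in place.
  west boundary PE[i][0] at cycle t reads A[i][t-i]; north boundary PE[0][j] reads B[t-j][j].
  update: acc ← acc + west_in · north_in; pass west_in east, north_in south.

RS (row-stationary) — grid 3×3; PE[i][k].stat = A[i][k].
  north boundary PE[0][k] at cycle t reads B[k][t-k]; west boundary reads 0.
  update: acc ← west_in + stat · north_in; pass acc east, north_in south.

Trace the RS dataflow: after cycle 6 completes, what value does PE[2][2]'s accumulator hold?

RS (3×3). Following PE[2][2] plus its west/north inputs:
  0: (1,2).acc=0  regs=<0,0>
  0: (2,1).acc=0  regs=<0,0>
  0: (2,2).acc=0  regs=<0,0>
  1: (1,2).acc=0  regs=<0,0>
  1: (2,1).acc=0  regs=<0,0>
  1: (2,2).acc=0  regs=<0,0>
  2: (1,2).acc=0  regs=<0,0>
  2: (2,1).acc=0  regs=<0,0>
  2: (2,2).acc=0  regs=<0,0>
  3: (1,2).acc=74  regs=<74,1>
  3: (2,1).acc=39  regs=<39,7>
  3: (2,2).acc=0  regs=<0,0>
  4: (1,2).acc=67  regs=<67,7>
  4: (2,1).acc=14  regs=<14,1>
  4: (2,2).acc=43  regs=<43,1>
  5: (1,2).acc=66  regs=<66,4>
  5: (2,1).acc=22  regs=<22,4>
  5: (2,2).acc=42  regs=<42,7>
  6: (1,2).acc=0  regs=<0,0>
  6: (2,1).acc=0  regs=<0,0>
  6: (2,2).acc=38  regs=<38,4>

PE[2][2].acc = 38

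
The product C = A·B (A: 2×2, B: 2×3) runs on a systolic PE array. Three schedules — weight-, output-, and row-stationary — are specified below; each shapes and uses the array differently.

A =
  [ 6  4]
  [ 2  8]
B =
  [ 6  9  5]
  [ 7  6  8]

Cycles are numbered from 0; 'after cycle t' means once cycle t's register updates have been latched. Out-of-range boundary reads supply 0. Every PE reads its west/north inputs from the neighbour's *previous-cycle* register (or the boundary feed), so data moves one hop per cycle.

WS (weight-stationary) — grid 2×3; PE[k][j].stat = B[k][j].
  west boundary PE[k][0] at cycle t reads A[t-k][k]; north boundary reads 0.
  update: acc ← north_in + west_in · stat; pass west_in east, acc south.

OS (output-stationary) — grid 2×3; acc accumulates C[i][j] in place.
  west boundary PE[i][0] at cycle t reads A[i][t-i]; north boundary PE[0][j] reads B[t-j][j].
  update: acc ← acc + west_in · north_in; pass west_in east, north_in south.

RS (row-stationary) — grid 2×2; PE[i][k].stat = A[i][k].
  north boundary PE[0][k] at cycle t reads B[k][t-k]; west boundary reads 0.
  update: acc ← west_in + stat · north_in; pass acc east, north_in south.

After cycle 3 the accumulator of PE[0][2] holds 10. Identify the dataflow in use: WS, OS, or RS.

— WS: 2×3; PE[0][2] trace:
  t=0 PE[0][2]: acc=0 h=0 v=0
  t=1 PE[0][2]: acc=0 h=0 v=0
  t=2 PE[0][2]: acc=30 h=6 v=30
  t=3 PE[0][2]: acc=10 h=2 v=10
— OS: 2×3; PE[0][2] trace:
  t=0 PE[0][2]: acc=0 h=0 v=0
  t=1 PE[0][2]: acc=0 h=0 v=0
  t=2 PE[0][2]: acc=30 h=6 v=5
  t=3 PE[0][2]: acc=62 h=4 v=8
RS (2×2): PE[0][2] does not exist.

dataflow = WS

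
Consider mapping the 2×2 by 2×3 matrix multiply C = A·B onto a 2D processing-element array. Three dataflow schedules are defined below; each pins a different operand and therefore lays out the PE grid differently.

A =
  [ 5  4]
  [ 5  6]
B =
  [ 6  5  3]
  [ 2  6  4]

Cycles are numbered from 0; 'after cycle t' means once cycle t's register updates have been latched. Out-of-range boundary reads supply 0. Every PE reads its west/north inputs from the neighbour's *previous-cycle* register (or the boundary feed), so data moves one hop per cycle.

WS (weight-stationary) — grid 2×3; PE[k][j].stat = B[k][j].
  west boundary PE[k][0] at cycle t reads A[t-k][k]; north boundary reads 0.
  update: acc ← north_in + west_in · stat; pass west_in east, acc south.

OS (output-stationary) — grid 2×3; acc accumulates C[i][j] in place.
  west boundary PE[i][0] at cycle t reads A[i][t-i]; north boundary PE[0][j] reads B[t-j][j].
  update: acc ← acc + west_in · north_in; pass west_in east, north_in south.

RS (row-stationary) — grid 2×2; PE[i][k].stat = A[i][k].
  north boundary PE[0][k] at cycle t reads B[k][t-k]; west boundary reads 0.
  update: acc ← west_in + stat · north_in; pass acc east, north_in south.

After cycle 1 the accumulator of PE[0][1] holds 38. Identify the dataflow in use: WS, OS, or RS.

— WS: 2×3; PE[0][1] trace:
  cycle 0: PE[0][1] → acc 0, east 0, south 0
  cycle 1: PE[0][1] → acc 25, east 5, south 25
— OS: 2×3; PE[0][1] trace:
  cycle 0: PE[0][1] → acc 0, east 0, south 0
  cycle 1: PE[0][1] → acc 25, east 5, south 5
— RS: 2×2; PE[0][1] trace:
  cycle 0: PE[0][1] → acc 0, east 0, south 0
  cycle 1: PE[0][1] → acc 38, east 38, south 2

dataflow = RS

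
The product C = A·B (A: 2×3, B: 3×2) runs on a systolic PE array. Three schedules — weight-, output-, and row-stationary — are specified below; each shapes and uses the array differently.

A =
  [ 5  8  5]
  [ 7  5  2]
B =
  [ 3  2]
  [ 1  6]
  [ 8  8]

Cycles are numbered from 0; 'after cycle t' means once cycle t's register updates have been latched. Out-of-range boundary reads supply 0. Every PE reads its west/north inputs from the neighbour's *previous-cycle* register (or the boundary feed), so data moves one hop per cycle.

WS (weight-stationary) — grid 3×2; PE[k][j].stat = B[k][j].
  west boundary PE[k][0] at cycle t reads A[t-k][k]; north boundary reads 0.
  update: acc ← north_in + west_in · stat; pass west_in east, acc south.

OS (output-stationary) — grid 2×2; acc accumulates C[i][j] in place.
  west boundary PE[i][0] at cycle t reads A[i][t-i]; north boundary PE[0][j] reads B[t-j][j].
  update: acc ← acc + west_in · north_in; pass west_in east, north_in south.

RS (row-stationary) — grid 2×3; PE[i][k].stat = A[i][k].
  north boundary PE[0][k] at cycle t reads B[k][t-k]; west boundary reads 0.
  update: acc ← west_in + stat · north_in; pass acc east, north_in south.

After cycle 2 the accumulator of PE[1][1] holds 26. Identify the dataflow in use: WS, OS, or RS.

Under WS (3×2), PE[1][1]:
  t=0 PE[1][1]: acc=0 h=0 v=0
  t=1 PE[1][1]: acc=0 h=0 v=0
  t=2 PE[1][1]: acc=58 h=8 v=58
Under OS (2×2), PE[1][1]:
  t=0 PE[1][1]: acc=0 h=0 v=0
  t=1 PE[1][1]: acc=0 h=0 v=0
  t=2 PE[1][1]: acc=14 h=7 v=2
Under RS (2×3), PE[1][1]:
  t=0 PE[1][1]: acc=0 h=0 v=0
  t=1 PE[1][1]: acc=0 h=0 v=0
  t=2 PE[1][1]: acc=26 h=26 v=1

dataflow = RS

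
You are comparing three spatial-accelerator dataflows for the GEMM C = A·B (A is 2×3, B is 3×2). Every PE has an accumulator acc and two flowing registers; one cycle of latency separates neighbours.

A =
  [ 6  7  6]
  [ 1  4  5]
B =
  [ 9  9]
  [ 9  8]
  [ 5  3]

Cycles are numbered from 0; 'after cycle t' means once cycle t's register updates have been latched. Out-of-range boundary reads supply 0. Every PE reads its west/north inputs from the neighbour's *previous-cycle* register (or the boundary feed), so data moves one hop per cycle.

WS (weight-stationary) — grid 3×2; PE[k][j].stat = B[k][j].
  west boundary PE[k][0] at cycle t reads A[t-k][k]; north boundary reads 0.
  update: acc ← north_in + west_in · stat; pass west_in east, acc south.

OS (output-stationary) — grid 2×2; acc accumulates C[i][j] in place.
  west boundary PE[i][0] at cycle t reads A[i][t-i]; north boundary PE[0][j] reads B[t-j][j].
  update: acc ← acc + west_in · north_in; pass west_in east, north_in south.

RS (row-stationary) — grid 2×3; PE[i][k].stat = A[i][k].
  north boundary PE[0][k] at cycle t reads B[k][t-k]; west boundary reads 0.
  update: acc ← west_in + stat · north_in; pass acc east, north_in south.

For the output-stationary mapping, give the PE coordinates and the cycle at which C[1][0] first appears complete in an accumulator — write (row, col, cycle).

(row, col, cycle) = (1, 0, 3)

OS — PE[1][0] is where C[1][0] collects:
  0: (1,0).acc=0  regs=<0,0>
  1: (1,0).acc=9  regs=<1,9>
  2: (1,0).acc=45  regs=<4,9>
  3: (1,0).acc=70  regs=<5,5>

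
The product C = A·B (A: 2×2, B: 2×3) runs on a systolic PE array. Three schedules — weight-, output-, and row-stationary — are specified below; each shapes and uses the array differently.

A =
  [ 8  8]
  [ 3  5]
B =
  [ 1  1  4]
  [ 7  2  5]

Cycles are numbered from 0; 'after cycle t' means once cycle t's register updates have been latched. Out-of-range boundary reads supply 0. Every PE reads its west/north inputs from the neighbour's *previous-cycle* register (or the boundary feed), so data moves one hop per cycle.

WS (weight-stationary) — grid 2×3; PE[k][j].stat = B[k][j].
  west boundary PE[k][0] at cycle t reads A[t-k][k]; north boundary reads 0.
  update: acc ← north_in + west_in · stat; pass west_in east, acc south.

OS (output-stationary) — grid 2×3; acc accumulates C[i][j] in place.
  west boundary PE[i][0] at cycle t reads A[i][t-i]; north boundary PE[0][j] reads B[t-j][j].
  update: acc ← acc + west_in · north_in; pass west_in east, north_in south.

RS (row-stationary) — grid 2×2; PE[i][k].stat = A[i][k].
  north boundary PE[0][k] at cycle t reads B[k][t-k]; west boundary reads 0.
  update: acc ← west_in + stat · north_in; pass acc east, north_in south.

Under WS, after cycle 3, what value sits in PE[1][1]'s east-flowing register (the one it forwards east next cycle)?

register = 5

Tracing WS — 2×3 array, target PE[1][1]:
  t=0 PE[0][1]: acc=0 h=0 v=0
  t=0 PE[1][0]: acc=0 h=0 v=0
  t=0 PE[1][1]: acc=0 h=0 v=0
  t=1 PE[0][1]: acc=8 h=8 v=8
  t=1 PE[1][0]: acc=64 h=8 v=64
  t=1 PE[1][1]: acc=0 h=0 v=0
  t=2 PE[0][1]: acc=3 h=3 v=3
  t=2 PE[1][0]: acc=38 h=5 v=38
  t=2 PE[1][1]: acc=24 h=8 v=24
  t=3 PE[0][1]: acc=0 h=0 v=0
  t=3 PE[1][0]: acc=0 h=0 v=0
  t=3 PE[1][1]: acc=13 h=5 v=13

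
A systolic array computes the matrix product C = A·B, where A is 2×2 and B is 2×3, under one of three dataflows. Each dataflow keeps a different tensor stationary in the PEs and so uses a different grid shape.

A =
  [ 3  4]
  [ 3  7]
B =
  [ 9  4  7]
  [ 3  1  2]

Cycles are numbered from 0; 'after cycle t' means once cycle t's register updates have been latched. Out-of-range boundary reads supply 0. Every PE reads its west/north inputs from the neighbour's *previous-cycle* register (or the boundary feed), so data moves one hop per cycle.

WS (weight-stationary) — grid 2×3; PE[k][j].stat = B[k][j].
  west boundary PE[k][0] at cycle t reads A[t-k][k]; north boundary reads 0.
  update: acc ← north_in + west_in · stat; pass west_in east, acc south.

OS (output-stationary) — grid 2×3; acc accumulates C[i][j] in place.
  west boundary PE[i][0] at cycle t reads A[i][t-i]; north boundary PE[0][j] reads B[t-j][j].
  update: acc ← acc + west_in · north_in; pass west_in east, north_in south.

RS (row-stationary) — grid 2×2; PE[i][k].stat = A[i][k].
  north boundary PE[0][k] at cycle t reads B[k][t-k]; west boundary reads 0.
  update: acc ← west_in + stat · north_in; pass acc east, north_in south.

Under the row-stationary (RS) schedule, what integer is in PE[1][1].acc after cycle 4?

Tracing RS — 2×2 array, target PE[1][1]:
  after 0 — PE[0][1] acc=0, pass-E 0, pass-S 0
  after 0 — PE[1][0] acc=0, pass-E 0, pass-S 0
  after 0 — PE[1][1] acc=0, pass-E 0, pass-S 0
  after 1 — PE[0][1] acc=39, pass-E 39, pass-S 3
  after 1 — PE[1][0] acc=27, pass-E 27, pass-S 9
  after 1 — PE[1][1] acc=0, pass-E 0, pass-S 0
  after 2 — PE[0][1] acc=16, pass-E 16, pass-S 1
  after 2 — PE[1][0] acc=12, pass-E 12, pass-S 4
  after 2 — PE[1][1] acc=48, pass-E 48, pass-S 3
  after 3 — PE[0][1] acc=29, pass-E 29, pass-S 2
  after 3 — PE[1][0] acc=21, pass-E 21, pass-S 7
  after 3 — PE[1][1] acc=19, pass-E 19, pass-S 1
  after 4 — PE[0][1] acc=0, pass-E 0, pass-S 0
  after 4 — PE[1][0] acc=0, pass-E 0, pass-S 0
  after 4 — PE[1][1] acc=35, pass-E 35, pass-S 2

PE[1][1].acc = 35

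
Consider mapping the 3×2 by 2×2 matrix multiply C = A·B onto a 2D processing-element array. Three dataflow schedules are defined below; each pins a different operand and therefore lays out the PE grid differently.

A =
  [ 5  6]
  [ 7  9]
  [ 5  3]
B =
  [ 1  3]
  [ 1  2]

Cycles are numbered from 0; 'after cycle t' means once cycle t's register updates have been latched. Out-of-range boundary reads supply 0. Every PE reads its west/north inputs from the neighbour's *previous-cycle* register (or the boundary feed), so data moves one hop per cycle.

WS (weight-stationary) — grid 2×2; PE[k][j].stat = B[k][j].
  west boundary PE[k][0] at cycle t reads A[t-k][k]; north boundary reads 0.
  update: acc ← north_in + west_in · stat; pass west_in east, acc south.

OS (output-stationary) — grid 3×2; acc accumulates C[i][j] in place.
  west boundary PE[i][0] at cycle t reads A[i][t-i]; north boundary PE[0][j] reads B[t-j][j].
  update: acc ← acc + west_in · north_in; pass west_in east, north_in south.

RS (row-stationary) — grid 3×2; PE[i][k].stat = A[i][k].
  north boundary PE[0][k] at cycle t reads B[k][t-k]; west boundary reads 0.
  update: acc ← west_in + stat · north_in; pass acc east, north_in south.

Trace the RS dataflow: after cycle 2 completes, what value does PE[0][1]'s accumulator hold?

PE[0][1].acc = 27

RS 3×2: PE[0][1] cycle-by-cycle (with neighbour feeds):
  after 0 — PE[0][0] acc=5, pass-E 5, pass-S 1
  after 0 — PE[0][1] acc=0, pass-E 0, pass-S 0
  after 1 — PE[0][0] acc=15, pass-E 15, pass-S 3
  after 1 — PE[0][1] acc=11, pass-E 11, pass-S 1
  after 2 — PE[0][0] acc=0, pass-E 0, pass-S 0
  after 2 — PE[0][1] acc=27, pass-E 27, pass-S 2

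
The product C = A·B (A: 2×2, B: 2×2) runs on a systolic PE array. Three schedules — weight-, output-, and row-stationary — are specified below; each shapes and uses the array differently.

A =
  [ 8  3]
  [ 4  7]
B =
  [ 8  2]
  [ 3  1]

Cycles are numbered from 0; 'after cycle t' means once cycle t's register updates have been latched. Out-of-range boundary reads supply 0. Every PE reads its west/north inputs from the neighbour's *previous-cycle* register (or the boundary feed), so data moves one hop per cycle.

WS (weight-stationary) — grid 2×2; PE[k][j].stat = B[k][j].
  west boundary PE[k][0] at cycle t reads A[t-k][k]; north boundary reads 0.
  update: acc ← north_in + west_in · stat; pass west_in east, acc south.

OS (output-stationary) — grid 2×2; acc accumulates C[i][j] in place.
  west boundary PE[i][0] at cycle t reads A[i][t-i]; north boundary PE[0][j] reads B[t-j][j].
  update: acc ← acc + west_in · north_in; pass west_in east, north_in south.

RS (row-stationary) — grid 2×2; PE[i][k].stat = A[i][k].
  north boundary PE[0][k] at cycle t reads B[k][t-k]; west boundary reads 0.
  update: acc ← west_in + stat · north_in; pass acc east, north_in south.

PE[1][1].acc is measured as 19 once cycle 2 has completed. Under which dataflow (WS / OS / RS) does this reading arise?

dataflow = WS

WS [2×2] PE[1][1] across cycles:
  [0] (1,1) acc=0 (h:0 v:0)
  [1] (1,1) acc=0 (h:0 v:0)
  [2] (1,1) acc=19 (h:3 v:19)
OS [2×2] PE[1][1] across cycles:
  [0] (1,1) acc=0 (h:0 v:0)
  [1] (1,1) acc=0 (h:0 v:0)
  [2] (1,1) acc=8 (h:4 v:2)
RS [2×2] PE[1][1] across cycles:
  [0] (1,1) acc=0 (h:0 v:0)
  [1] (1,1) acc=0 (h:0 v:0)
  [2] (1,1) acc=53 (h:53 v:3)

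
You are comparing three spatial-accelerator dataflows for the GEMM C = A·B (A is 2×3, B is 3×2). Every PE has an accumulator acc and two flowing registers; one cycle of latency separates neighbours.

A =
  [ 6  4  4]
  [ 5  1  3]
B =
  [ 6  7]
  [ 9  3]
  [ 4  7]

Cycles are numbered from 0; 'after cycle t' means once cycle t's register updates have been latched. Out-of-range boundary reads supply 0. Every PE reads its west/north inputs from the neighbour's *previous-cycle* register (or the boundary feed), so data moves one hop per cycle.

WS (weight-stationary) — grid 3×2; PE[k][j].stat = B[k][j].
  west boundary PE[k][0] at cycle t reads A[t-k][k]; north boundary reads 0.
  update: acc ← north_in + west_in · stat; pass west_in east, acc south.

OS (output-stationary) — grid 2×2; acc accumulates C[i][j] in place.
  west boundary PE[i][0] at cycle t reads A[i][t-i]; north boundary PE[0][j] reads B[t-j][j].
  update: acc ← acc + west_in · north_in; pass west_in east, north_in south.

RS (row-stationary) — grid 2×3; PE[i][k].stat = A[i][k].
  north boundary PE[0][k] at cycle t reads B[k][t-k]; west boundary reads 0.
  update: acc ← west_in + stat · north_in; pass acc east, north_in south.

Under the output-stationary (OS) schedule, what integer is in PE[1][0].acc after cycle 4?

OS 2×2: PE[1][0] cycle-by-cycle (with neighbour feeds):
  0: (0,0).acc=36  regs=<6,6>
  0: (1,0).acc=0  regs=<0,0>
  1: (0,0).acc=72  regs=<4,9>
  1: (1,0).acc=30  regs=<5,6>
  2: (0,0).acc=88  regs=<4,4>
  2: (1,0).acc=39  regs=<1,9>
  3: (0,0).acc=88  regs=<0,0>
  3: (1,0).acc=51  regs=<3,4>
  4: (0,0).acc=88  regs=<0,0>
  4: (1,0).acc=51  regs=<0,0>

PE[1][0].acc = 51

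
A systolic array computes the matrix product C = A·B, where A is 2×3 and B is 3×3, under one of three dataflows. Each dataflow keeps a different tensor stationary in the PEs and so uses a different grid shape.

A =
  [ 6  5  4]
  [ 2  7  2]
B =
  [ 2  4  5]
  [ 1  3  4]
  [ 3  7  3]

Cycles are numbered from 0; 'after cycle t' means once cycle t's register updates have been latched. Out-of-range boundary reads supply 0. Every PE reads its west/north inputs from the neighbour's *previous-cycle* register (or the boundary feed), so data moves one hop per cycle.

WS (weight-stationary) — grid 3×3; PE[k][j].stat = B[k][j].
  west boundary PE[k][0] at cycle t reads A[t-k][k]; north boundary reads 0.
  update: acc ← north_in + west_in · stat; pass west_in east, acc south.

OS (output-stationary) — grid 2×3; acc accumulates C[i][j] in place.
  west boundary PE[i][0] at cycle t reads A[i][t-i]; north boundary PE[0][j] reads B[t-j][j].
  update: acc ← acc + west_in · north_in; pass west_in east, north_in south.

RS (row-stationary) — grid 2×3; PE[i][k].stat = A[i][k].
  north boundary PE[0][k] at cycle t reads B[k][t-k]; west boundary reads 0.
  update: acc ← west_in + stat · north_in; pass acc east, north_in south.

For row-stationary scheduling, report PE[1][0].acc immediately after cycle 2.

PE[1][0].acc = 8

RS (2×3). Following PE[1][0] plus its west/north inputs:
  0: (0,0).acc=12  regs=<12,2>
  0: (1,0).acc=0  regs=<0,0>
  1: (0,0).acc=24  regs=<24,4>
  1: (1,0).acc=4  regs=<4,2>
  2: (0,0).acc=30  regs=<30,5>
  2: (1,0).acc=8  regs=<8,4>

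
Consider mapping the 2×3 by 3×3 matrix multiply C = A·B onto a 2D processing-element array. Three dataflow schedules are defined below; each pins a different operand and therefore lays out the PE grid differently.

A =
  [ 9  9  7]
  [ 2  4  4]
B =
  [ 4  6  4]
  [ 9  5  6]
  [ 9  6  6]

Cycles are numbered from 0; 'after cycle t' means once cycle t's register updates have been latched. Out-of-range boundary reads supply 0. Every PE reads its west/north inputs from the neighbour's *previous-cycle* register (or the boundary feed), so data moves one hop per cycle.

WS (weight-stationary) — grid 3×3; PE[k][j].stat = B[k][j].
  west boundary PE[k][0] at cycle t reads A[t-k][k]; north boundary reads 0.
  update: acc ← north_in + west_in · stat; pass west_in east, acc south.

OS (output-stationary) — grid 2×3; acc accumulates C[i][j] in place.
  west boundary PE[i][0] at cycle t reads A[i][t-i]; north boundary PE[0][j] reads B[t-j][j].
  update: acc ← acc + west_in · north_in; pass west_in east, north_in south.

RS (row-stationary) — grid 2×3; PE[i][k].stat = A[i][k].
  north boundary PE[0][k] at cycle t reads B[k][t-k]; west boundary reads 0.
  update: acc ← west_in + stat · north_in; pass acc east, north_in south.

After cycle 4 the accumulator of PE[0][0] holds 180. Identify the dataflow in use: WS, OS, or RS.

WS [3×3] PE[0][0] across cycles:
  0: (0,0).acc=36  regs=<9,36>
  1: (0,0).acc=8  regs=<2,8>
  2: (0,0).acc=0  regs=<0,0>
  3: (0,0).acc=0  regs=<0,0>
  4: (0,0).acc=0  regs=<0,0>
OS [2×3] PE[0][0] across cycles:
  0: (0,0).acc=36  regs=<9,4>
  1: (0,0).acc=117  regs=<9,9>
  2: (0,0).acc=180  regs=<7,9>
  3: (0,0).acc=180  regs=<0,0>
  4: (0,0).acc=180  regs=<0,0>
RS [2×3] PE[0][0] across cycles:
  0: (0,0).acc=36  regs=<36,4>
  1: (0,0).acc=54  regs=<54,6>
  2: (0,0).acc=36  regs=<36,4>
  3: (0,0).acc=0  regs=<0,0>
  4: (0,0).acc=0  regs=<0,0>

dataflow = OS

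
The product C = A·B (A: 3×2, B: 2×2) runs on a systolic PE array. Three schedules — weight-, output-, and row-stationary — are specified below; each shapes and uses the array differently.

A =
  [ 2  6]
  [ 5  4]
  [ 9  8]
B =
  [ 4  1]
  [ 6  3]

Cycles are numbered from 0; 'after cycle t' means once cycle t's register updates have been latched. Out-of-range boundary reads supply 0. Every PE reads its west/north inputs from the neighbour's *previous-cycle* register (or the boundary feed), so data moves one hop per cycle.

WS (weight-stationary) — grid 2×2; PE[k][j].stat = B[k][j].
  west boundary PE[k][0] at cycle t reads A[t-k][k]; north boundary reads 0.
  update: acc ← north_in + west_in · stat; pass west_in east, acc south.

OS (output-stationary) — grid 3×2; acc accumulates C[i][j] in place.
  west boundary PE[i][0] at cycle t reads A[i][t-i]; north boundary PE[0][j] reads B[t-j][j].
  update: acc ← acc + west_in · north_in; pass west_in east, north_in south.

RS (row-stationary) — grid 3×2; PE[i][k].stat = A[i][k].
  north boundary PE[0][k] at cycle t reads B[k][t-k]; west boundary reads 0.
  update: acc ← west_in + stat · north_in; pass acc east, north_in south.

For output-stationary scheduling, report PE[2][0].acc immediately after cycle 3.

OS (3×2). Following PE[2][0] plus its west/north inputs:
  [0] (1,0) acc=0 (h:0 v:0)
  [0] (2,0) acc=0 (h:0 v:0)
  [1] (1,0) acc=20 (h:5 v:4)
  [1] (2,0) acc=0 (h:0 v:0)
  [2] (1,0) acc=44 (h:4 v:6)
  [2] (2,0) acc=36 (h:9 v:4)
  [3] (1,0) acc=44 (h:0 v:0)
  [3] (2,0) acc=84 (h:8 v:6)

PE[2][0].acc = 84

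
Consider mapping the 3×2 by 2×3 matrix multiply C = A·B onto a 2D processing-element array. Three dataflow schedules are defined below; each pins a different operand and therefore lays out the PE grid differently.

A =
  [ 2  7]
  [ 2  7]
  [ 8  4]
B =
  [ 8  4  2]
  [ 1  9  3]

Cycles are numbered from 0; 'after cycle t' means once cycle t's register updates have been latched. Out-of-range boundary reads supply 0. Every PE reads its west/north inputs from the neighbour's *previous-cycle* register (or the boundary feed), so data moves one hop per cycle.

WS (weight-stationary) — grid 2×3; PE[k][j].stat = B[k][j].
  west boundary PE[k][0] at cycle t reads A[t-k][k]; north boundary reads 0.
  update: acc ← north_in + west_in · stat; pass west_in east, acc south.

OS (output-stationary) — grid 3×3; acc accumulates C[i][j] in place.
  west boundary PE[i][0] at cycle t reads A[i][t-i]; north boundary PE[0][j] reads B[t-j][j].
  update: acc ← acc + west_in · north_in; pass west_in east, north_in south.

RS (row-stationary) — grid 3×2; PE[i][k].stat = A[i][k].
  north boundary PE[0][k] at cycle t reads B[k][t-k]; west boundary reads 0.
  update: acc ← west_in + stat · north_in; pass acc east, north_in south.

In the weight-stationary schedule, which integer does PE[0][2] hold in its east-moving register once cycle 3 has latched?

WS 2×3: PE[0][2] cycle-by-cycle (with neighbour feeds):
  cycle 0: PE[0][1] → acc 0, east 0, south 0
  cycle 0: PE[0][2] → acc 0, east 0, south 0
  cycle 1: PE[0][1] → acc 8, east 2, south 8
  cycle 1: PE[0][2] → acc 0, east 0, south 0
  cycle 2: PE[0][1] → acc 8, east 2, south 8
  cycle 2: PE[0][2] → acc 4, east 2, south 4
  cycle 3: PE[0][1] → acc 32, east 8, south 32
  cycle 3: PE[0][2] → acc 4, east 2, south 4

register = 2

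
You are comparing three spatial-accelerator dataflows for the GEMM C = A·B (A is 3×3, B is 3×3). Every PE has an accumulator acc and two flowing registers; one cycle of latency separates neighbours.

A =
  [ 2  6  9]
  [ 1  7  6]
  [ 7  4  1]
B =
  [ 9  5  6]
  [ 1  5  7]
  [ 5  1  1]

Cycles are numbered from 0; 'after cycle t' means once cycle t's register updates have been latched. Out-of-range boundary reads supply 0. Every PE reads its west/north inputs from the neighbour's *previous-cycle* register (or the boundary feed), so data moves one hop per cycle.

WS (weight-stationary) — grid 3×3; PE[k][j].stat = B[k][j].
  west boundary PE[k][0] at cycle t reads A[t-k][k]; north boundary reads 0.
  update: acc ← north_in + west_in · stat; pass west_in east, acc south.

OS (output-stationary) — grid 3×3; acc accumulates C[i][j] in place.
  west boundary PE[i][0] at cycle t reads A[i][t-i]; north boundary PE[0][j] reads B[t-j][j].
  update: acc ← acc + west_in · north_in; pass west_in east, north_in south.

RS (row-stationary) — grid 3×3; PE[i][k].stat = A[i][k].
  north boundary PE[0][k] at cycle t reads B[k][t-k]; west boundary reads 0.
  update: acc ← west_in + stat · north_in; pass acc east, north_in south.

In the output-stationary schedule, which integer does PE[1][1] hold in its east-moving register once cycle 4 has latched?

register = 6

Tracing OS — 3×3 array, target PE[1][1]:
  [0] (0,1) acc=0 (h:0 v:0)
  [0] (1,0) acc=0 (h:0 v:0)
  [0] (1,1) acc=0 (h:0 v:0)
  [1] (0,1) acc=10 (h:2 v:5)
  [1] (1,0) acc=9 (h:1 v:9)
  [1] (1,1) acc=0 (h:0 v:0)
  [2] (0,1) acc=40 (h:6 v:5)
  [2] (1,0) acc=16 (h:7 v:1)
  [2] (1,1) acc=5 (h:1 v:5)
  [3] (0,1) acc=49 (h:9 v:1)
  [3] (1,0) acc=46 (h:6 v:5)
  [3] (1,1) acc=40 (h:7 v:5)
  [4] (0,1) acc=49 (h:0 v:0)
  [4] (1,0) acc=46 (h:0 v:0)
  [4] (1,1) acc=46 (h:6 v:1)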